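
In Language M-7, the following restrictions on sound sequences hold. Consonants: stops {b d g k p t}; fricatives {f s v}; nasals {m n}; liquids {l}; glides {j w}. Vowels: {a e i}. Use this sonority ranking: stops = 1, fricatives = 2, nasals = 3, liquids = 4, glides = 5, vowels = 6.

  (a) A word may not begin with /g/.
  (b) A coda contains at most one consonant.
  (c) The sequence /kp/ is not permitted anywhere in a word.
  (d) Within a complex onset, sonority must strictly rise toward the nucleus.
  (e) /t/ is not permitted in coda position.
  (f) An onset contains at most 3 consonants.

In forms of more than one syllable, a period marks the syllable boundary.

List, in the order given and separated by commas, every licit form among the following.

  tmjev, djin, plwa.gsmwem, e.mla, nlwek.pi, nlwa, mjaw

tmjev, djin, e.mla, nlwa, mjaw

tmjev — σ1 onset /tmj/ (1→3→5 rises), coda /v/ ok → licit
djin — σ1 onset /dj/ (1→5 rises), coda /n/ ok → licit
plwa.gsmwem — violates constraint (f): syllable 2 onset /gsmw/ has 4 consonants (> 3) → illicit
e.mla — σ1 onset /∅/, coda /∅/ ok; σ2 onset /ml/ (3→4 rises), coda /∅/ ok → licit
nlwek.pi — violates constraint (c): contains banned sequence /kp/ → illicit
nlwa — σ1 onset /nlw/ (3→4→5 rises), coda /∅/ ok → licit
mjaw — σ1 onset /mj/ (3→5 rises), coda /w/ ok → licit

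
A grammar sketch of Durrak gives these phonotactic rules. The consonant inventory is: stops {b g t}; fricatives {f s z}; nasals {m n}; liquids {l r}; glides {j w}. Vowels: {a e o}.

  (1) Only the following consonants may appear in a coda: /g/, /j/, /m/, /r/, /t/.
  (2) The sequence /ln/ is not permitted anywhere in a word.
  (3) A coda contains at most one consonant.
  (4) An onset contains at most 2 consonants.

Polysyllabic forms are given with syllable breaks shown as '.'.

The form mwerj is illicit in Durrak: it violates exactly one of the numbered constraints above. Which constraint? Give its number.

3

mwerj: syllable 1 coda /rj/ has 2 consonants (> 1).
This is a violation of constraint 3: "A coda contains at most one consonant."
The remaining constraints (1, 2, 4) are satisfied.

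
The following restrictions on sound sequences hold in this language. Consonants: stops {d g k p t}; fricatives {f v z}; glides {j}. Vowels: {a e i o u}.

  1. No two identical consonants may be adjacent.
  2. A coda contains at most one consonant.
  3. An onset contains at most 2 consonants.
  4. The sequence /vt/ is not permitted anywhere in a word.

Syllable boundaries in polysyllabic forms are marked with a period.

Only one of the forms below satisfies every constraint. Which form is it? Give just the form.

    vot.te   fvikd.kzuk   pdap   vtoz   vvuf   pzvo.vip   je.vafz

pdap

vot.te — violates constraint 1: adjacent identical consonants /tt/ → not permitted
fvikd.kzuk — violates constraint 2: syllable 1 coda /kd/ has 2 consonants (> 1) → not permitted
pdap — σ1 onset /pd/ (2C), coda /p/ ok → permitted
vtoz — violates constraint 4: contains banned sequence /vt/ → not permitted
vvuf — violates constraint 1: adjacent identical consonants /vv/ → not permitted
pzvo.vip — violates constraint 3: syllable 1 onset /pzv/ has 3 consonants (> 2) → not permitted
je.vafz — violates constraint 2: syllable 2 coda /fz/ has 2 consonants (> 1) → not permitted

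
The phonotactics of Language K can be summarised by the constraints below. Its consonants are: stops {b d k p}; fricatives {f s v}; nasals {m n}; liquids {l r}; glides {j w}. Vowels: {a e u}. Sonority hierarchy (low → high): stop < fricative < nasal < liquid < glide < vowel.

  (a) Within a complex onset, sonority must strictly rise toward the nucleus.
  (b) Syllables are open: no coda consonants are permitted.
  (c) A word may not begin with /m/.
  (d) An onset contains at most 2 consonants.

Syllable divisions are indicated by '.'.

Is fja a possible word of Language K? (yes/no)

yes

fja — σ1 onset /fj/ (2→5 rises), coda /∅/ ok → licit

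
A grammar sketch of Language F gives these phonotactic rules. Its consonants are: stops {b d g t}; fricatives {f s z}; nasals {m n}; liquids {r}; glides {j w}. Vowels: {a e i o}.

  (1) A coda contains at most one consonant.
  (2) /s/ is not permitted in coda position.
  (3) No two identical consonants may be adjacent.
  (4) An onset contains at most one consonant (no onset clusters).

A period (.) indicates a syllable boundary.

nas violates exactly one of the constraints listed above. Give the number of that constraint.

2

nas: syllable 1 coda contains /s/.
This is a violation of constraint 2: "/s/ is not permitted in coda position."
The remaining constraints (1, 3, 4) are satisfied.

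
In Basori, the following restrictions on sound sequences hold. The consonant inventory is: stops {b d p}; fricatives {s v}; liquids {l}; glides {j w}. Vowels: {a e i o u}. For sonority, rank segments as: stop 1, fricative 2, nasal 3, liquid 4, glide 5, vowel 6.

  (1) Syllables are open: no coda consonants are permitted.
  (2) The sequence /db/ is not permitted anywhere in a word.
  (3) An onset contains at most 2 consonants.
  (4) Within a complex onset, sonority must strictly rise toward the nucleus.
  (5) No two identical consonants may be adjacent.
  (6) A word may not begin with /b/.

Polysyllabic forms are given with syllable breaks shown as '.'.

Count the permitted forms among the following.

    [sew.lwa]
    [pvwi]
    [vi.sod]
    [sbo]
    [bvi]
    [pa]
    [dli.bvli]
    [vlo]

2

[sew.lwa] — violates constraint 1: syllable 1 coda /w/ has 1 consonant (> 0) → not permitted
[pvwi] — violates constraint 3: syllable 1 onset /pvw/ has 3 consonants (> 2) → not permitted
[vi.sod] — violates constraint 1: syllable 2 coda /d/ has 1 consonant (> 0) → not permitted
[sbo] — violates constraint 4: syllable 1 onset /sb/: /s/ (fricative, 2) → /b/ (stop, 1) does not rise → not permitted
[bvi] — violates constraint 6: word begins with /b/ → not permitted
[pa] — σ1 onset /p/, coda /∅/ ok → permitted
[dli.bvli] — violates constraint 3: syllable 2 onset /bvl/ has 3 consonants (> 2) → not permitted
[vlo] — σ1 onset /vl/ (2→4 rises), coda /∅/ ok → permitted
Permitted: [pa], [vlo] → 2.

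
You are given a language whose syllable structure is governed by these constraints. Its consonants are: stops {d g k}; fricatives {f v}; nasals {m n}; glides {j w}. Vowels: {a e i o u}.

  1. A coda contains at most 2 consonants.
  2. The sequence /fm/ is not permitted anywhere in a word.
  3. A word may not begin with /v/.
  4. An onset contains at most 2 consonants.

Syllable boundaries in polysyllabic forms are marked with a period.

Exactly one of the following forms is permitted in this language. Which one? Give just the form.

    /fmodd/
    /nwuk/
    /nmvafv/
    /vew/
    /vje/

/fmodd/ — violates constraint 2: contains banned sequence /fm/ → not permitted
/nwuk/ — σ1 onset /nw/ (2C), coda /k/ ok → permitted
/nmvafv/ — violates constraint 4: syllable 1 onset /nmv/ has 3 consonants (> 2) → not permitted
/vew/ — violates constraint 3: word begins with /v/ → not permitted
/vje/ — violates constraint 3: word begins with /v/ → not permitted

/nwuk/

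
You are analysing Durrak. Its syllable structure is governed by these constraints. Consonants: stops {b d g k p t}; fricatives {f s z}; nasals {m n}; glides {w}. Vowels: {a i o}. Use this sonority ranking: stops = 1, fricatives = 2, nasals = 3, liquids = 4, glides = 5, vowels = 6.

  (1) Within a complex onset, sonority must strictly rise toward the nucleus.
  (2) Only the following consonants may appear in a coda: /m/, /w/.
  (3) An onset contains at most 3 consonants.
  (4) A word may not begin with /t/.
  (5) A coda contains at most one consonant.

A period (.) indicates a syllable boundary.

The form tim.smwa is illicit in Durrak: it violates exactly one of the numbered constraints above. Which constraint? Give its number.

tim.smwa: word begins with /t/.
This is a violation of constraint 4: "A word may not begin with /t/."
The remaining constraints (1, 2, 3, 5) are satisfied.

4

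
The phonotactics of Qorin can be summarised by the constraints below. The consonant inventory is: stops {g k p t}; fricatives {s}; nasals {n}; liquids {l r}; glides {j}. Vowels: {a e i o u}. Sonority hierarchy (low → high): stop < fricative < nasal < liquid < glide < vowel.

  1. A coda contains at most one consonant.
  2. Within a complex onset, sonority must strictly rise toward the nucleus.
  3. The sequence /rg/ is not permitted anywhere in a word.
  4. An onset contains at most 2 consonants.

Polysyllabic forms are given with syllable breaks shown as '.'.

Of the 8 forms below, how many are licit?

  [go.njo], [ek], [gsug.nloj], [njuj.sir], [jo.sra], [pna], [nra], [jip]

[go.njo] — σ1 onset /g/, coda /∅/ ok; σ2 onset /nj/ (3→5 rises), coda /∅/ ok → licit
[ek] — σ1 onset /∅/, coda /k/ ok → licit
[gsug.nloj] — σ1 onset /gs/ (1→2 rises), coda /g/ ok; σ2 onset /nl/ (3→4 rises), coda /j/ ok → licit
[njuj.sir] — σ1 onset /nj/ (3→5 rises), coda /j/ ok; σ2 onset /s/, coda /r/ ok → licit
[jo.sra] — σ1 onset /j/, coda /∅/ ok; σ2 onset /sr/ (2→4 rises), coda /∅/ ok → licit
[pna] — σ1 onset /pn/ (1→3 rises), coda /∅/ ok → licit
[nra] — σ1 onset /nr/ (3→4 rises), coda /∅/ ok → licit
[jip] — σ1 onset /j/, coda /p/ ok → licit
Licit: [go.njo], [ek], [gsug.nloj], [njuj.sir], [jo.sra], [pna], [nra], [jip] → 8.

8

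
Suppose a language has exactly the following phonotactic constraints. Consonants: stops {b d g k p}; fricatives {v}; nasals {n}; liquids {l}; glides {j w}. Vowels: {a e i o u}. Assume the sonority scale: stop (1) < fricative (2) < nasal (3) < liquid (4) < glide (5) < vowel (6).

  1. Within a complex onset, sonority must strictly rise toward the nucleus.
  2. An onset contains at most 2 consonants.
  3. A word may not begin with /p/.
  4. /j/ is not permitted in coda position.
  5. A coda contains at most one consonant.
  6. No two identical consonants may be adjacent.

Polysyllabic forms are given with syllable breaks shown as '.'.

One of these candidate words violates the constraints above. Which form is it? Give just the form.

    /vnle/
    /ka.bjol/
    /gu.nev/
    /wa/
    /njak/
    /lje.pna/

/vnle/ — violates constraint 2: syllable 1 onset /vnl/ has 3 consonants (> 2) → illicit
/ka.bjol/ — σ1 onset /k/, coda /∅/ ok; σ2 onset /bj/ (1→5 rises), coda /l/ ok → licit
/gu.nev/ — σ1 onset /g/, coda /∅/ ok; σ2 onset /n/, coda /v/ ok → licit
/wa/ — σ1 onset /w/, coda /∅/ ok → licit
/njak/ — σ1 onset /nj/ (3→5 rises), coda /k/ ok → licit
/lje.pna/ — σ1 onset /lj/ (4→5 rises), coda /∅/ ok; σ2 onset /pn/ (1→3 rises), coda /∅/ ok → licit

/vnle/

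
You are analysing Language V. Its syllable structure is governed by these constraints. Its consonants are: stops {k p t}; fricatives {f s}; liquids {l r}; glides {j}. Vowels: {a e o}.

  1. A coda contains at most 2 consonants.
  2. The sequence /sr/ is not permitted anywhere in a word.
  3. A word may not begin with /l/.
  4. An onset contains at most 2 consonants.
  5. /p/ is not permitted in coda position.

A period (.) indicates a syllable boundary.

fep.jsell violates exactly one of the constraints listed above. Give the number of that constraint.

fep.jsell: syllable 1 coda contains /p/.
This is a violation of constraint 5: "/p/ is not permitted in coda position."
The remaining constraints (1, 2, 3, 4) are satisfied.

5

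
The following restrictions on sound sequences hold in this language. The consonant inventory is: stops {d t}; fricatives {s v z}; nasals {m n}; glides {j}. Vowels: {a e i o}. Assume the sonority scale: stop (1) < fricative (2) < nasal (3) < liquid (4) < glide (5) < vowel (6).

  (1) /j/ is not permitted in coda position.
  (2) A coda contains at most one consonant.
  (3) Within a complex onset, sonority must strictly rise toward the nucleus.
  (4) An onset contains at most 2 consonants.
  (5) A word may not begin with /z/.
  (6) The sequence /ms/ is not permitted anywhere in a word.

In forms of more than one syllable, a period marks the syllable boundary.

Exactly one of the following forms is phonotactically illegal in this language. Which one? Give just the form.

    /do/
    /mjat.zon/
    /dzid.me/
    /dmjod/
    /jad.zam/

/do/ — σ1 onset /d/, coda /∅/ ok → phonotactically legal
/mjat.zon/ — σ1 onset /mj/ (3→5 rises), coda /t/ ok; σ2 onset /z/, coda /n/ ok → phonotactically legal
/dzid.me/ — σ1 onset /dz/ (1→2 rises), coda /d/ ok; σ2 onset /m/, coda /∅/ ok → phonotactically legal
/dmjod/ — violates constraint 4: syllable 1 onset /dmj/ has 3 consonants (> 2) → phonotactically illegal
/jad.zam/ — σ1 onset /j/, coda /d/ ok; σ2 onset /z/, coda /m/ ok → phonotactically legal

/dmjod/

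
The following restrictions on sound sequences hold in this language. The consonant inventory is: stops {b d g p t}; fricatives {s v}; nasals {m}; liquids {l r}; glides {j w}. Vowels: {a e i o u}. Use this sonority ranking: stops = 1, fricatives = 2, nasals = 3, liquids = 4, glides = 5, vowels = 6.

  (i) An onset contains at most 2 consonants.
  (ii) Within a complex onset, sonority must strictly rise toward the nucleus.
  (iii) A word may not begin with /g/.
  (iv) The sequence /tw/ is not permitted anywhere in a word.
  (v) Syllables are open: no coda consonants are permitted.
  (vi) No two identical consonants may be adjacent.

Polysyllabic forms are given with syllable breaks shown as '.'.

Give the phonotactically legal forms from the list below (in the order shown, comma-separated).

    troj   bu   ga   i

bu, i

troj — violates constraint (v): syllable 1 coda /j/ has 1 consonant (> 0) → phonotactically illegal
bu — σ1 onset /b/, coda /∅/ ok → phonotactically legal
ga — violates constraint (iii): word begins with /g/ → phonotactically illegal
i — σ1 onset /∅/, coda /∅/ ok → phonotactically legal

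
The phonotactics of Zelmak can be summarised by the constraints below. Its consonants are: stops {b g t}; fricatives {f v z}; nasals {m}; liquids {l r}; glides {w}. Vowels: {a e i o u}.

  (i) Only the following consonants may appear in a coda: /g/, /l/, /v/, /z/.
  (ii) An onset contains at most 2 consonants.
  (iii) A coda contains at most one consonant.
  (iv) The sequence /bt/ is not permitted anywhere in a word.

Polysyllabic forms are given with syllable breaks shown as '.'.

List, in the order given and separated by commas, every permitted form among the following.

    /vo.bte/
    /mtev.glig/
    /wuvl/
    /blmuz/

/vo.bte/ — violates constraint (iv): contains banned sequence /bt/ → not permitted
/mtev.glig/ — σ1 onset /mt/ (2C), coda /v/ ok; σ2 onset /gl/ (2C), coda /g/ ok → permitted
/wuvl/ — violates constraint (iii): syllable 1 coda /vl/ has 2 consonants (> 1) → not permitted
/blmuz/ — violates constraint (ii): syllable 1 onset /blm/ has 3 consonants (> 2) → not permitted

/mtev.glig/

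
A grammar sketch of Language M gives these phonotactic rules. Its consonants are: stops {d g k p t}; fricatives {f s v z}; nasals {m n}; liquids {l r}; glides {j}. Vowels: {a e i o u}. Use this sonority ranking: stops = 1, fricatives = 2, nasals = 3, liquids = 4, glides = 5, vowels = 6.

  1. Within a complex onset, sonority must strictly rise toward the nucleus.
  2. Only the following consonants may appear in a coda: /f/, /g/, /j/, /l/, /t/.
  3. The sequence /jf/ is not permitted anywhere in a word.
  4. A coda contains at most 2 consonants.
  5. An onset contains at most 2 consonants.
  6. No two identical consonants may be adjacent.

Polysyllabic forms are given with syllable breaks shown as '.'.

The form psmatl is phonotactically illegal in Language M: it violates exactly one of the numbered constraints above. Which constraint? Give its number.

5

psmatl: syllable 1 onset /psm/ has 3 consonants (> 2).
This is a violation of constraint 5: "An onset contains at most 2 consonants."
The remaining constraints (1, 2, 3, 4, 6) are satisfied.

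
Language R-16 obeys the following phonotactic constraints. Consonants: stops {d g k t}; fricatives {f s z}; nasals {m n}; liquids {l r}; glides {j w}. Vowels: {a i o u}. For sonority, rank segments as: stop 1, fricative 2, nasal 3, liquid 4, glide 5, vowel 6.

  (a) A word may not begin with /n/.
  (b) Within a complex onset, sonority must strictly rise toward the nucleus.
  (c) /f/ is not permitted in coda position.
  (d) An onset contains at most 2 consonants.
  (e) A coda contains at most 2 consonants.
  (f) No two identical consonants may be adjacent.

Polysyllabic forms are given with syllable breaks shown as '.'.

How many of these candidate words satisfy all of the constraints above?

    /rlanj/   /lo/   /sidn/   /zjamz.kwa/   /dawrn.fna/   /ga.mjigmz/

/rlanj/ — violates constraint (b): syllable 1 onset /rl/: /r/ (liquid, 4) → /l/ (liquid, 4) does not rise → ill-formed
/lo/ — σ1 onset /l/, coda /∅/ ok → well-formed
/sidn/ — σ1 onset /s/, coda /dn/ (2C) ok → well-formed
/zjamz.kwa/ — σ1 onset /zj/ (2→5 rises), coda /mz/ (2C) ok; σ2 onset /kw/ (1→5 rises), coda /∅/ ok → well-formed
/dawrn.fna/ — violates constraint (e): syllable 1 coda /wrn/ has 3 consonants (> 2) → ill-formed
/ga.mjigmz/ — violates constraint (e): syllable 2 coda /gmz/ has 3 consonants (> 2) → ill-formed
Well-formed: /lo/, /sidn/, /zjamz.kwa/ → 3.

3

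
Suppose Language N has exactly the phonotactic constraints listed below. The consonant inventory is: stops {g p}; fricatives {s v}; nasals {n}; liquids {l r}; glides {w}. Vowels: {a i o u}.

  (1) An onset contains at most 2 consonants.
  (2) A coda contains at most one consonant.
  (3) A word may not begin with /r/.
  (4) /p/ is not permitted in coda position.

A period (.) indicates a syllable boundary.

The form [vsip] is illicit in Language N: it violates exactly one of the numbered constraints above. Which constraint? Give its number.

4

[vsip]: syllable 1 coda contains /p/.
This is a violation of constraint 4: "/p/ is not permitted in coda position."
The remaining constraints (1, 2, 3) are satisfied.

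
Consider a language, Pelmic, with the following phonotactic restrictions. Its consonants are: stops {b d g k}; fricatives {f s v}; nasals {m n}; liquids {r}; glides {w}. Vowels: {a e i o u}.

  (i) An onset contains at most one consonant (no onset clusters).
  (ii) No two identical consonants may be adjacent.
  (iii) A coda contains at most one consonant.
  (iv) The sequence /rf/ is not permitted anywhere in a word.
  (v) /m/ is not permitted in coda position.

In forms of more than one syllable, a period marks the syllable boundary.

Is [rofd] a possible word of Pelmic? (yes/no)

no

[rofd] — violates constraint (iii): syllable 1 coda /fd/ has 2 consonants (> 1) → phonotactically illegal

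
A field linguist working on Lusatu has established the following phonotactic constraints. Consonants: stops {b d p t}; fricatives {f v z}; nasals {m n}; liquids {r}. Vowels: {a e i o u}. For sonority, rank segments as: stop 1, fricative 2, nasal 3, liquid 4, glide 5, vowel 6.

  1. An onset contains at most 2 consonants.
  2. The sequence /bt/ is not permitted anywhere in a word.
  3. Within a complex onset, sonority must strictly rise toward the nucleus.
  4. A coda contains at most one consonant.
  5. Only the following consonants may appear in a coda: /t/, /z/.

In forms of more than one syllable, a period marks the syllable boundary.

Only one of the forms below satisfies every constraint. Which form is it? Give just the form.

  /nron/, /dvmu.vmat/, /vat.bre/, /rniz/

/nron/ — violates constraint 5: syllable 1 coda contains /n/, which is not a licensed coda consonant → not permitted
/dvmu.vmat/ — violates constraint 1: syllable 1 onset /dvm/ has 3 consonants (> 2) → not permitted
/vat.bre/ — σ1 onset /v/, coda /t/ ok; σ2 onset /br/ (1→4 rises), coda /∅/ ok → permitted
/rniz/ — violates constraint 3: syllable 1 onset /rn/: /r/ (liquid, 4) → /n/ (nasal, 3) does not rise → not permitted

/vat.bre/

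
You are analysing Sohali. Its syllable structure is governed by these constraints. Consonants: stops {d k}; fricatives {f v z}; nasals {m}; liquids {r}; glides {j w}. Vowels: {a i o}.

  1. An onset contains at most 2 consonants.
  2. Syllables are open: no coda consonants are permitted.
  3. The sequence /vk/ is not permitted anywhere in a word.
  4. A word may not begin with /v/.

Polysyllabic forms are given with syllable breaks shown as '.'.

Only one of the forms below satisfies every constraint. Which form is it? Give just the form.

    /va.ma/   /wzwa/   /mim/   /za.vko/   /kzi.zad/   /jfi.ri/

/va.ma/ — violates constraint 4: word begins with /v/ → ill-formed
/wzwa/ — violates constraint 1: syllable 1 onset /wzw/ has 3 consonants (> 2) → ill-formed
/mim/ — violates constraint 2: syllable 1 coda /m/ has 1 consonant (> 0) → ill-formed
/za.vko/ — violates constraint 3: contains banned sequence /vk/ → ill-formed
/kzi.zad/ — violates constraint 2: syllable 2 coda /d/ has 1 consonant (> 0) → ill-formed
/jfi.ri/ — σ1 onset /jf/ (2C), coda /∅/ ok; σ2 onset /r/, coda /∅/ ok → well-formed

/jfi.ri/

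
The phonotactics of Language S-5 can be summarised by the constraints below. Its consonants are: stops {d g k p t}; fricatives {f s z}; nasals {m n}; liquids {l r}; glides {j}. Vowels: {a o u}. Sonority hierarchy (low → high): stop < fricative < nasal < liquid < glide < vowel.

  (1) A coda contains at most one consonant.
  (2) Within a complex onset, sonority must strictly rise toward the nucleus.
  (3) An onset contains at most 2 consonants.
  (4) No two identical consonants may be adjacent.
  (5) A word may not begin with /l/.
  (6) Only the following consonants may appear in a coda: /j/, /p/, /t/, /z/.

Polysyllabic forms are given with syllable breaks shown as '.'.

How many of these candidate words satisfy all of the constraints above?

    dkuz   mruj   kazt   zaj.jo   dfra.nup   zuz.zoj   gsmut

1

dkuz — violates constraint 2: syllable 1 onset /dk/: /d/ (stop, 1) → /k/ (stop, 1) does not rise → illicit
mruj — σ1 onset /mr/ (3→4 rises), coda /j/ ok → licit
kazt — violates constraint 1: syllable 1 coda /zt/ has 2 consonants (> 1) → illicit
zaj.jo — violates constraint 4: adjacent identical consonants /jj/ → illicit
dfra.nup — violates constraint 3: syllable 1 onset /dfr/ has 3 consonants (> 2) → illicit
zuz.zoj — violates constraint 4: adjacent identical consonants /zz/ → illicit
gsmut — violates constraint 3: syllable 1 onset /gsm/ has 3 consonants (> 2) → illicit
Licit: mruj → 1.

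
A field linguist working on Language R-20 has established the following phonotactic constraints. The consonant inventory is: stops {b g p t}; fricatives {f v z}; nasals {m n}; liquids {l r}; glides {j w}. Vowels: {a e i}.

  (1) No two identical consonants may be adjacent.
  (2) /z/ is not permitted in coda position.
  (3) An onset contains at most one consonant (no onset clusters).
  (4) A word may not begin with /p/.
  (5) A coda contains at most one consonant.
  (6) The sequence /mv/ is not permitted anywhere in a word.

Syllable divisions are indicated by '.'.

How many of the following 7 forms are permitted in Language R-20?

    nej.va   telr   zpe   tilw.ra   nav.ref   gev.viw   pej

2

nej.va — σ1 onset /n/, coda /j/ ok; σ2 onset /v/, coda /∅/ ok → permitted
telr — violates constraint 5: syllable 1 coda /lr/ has 2 consonants (> 1) → not permitted
zpe — violates constraint 3: syllable 1 onset /zp/ has 2 consonants (> 1) → not permitted
tilw.ra — violates constraint 5: syllable 1 coda /lw/ has 2 consonants (> 1) → not permitted
nav.ref — σ1 onset /n/, coda /v/ ok; σ2 onset /r/, coda /f/ ok → permitted
gev.viw — violates constraint 1: adjacent identical consonants /vv/ → not permitted
pej — violates constraint 4: word begins with /p/ → not permitted
Permitted: nej.va, nav.ref → 2.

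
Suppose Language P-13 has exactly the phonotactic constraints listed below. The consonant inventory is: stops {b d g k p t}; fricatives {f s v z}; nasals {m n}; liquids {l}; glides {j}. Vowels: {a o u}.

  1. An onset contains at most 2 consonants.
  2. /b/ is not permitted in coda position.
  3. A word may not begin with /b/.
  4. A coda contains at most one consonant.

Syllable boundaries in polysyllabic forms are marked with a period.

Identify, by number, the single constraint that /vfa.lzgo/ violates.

1

/vfa.lzgo/: syllable 2 onset /lzg/ has 3 consonants (> 2).
This is a violation of constraint 1: "An onset contains at most 2 consonants."
The remaining constraints (2, 3, 4) are satisfied.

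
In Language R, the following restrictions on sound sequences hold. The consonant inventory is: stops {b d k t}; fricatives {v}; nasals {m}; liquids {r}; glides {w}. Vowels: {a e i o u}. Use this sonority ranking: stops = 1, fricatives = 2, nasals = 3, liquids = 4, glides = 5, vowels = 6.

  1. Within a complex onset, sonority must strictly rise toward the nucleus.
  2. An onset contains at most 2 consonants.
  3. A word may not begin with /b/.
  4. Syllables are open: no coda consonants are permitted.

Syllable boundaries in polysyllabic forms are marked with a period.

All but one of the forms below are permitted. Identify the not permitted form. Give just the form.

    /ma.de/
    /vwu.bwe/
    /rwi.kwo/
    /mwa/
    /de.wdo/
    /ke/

/de.wdo/

/ma.de/ — σ1 onset /m/, coda /∅/ ok; σ2 onset /d/, coda /∅/ ok → permitted
/vwu.bwe/ — σ1 onset /vw/ (2→5 rises), coda /∅/ ok; σ2 onset /bw/ (1→5 rises), coda /∅/ ok → permitted
/rwi.kwo/ — σ1 onset /rw/ (4→5 rises), coda /∅/ ok; σ2 onset /kw/ (1→5 rises), coda /∅/ ok → permitted
/mwa/ — σ1 onset /mw/ (3→5 rises), coda /∅/ ok → permitted
/de.wdo/ — violates constraint 1: syllable 2 onset /wd/: /w/ (glide, 5) → /d/ (stop, 1) does not rise → not permitted
/ke/ — σ1 onset /k/, coda /∅/ ok → permitted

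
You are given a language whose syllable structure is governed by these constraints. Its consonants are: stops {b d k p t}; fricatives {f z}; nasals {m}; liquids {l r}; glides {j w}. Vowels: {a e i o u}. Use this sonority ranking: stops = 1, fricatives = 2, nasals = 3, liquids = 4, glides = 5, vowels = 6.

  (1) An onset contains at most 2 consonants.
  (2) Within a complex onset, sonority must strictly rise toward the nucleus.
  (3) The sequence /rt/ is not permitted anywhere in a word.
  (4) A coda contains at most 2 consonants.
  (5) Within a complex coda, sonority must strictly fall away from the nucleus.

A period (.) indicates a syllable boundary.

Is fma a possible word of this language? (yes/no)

fma — σ1 onset /fm/ (2→3 rises), coda /∅/ ok → licit

yes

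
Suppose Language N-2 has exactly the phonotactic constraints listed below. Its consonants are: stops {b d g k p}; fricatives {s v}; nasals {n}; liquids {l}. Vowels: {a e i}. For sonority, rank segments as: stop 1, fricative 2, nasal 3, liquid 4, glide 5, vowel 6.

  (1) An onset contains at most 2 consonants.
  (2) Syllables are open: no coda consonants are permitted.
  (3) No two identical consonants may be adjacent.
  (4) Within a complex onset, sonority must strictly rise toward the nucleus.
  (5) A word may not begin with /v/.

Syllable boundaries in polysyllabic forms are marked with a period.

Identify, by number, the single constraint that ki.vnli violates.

1

ki.vnli: syllable 2 onset /vnl/ has 3 consonants (> 2).
This is a violation of constraint 1: "An onset contains at most 2 consonants."
The remaining constraints (2, 3, 4, 5) are satisfied.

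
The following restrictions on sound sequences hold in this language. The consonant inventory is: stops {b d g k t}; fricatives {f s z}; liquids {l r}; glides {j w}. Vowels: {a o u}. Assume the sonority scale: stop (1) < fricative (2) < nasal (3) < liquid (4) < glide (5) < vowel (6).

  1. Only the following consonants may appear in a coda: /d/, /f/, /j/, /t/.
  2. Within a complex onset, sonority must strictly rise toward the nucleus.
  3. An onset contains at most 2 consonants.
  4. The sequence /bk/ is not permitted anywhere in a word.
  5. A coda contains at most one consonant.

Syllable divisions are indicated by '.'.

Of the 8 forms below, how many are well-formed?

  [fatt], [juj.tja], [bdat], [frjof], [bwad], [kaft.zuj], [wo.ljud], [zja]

4

[fatt] — violates constraint 5: syllable 1 coda /tt/ has 2 consonants (> 1) → ill-formed
[juj.tja] — σ1 onset /j/, coda /j/ ok; σ2 onset /tj/ (1→5 rises), coda /∅/ ok → well-formed
[bdat] — violates constraint 2: syllable 1 onset /bd/: /b/ (stop, 1) → /d/ (stop, 1) does not rise → ill-formed
[frjof] — violates constraint 3: syllable 1 onset /frj/ has 3 consonants (> 2) → ill-formed
[bwad] — σ1 onset /bw/ (1→5 rises), coda /d/ ok → well-formed
[kaft.zuj] — violates constraint 5: syllable 1 coda /ft/ has 2 consonants (> 1) → ill-formed
[wo.ljud] — σ1 onset /w/, coda /∅/ ok; σ2 onset /lj/ (4→5 rises), coda /d/ ok → well-formed
[zja] — σ1 onset /zj/ (2→5 rises), coda /∅/ ok → well-formed
Well-formed: [juj.tja], [bwad], [wo.ljud], [zja] → 4.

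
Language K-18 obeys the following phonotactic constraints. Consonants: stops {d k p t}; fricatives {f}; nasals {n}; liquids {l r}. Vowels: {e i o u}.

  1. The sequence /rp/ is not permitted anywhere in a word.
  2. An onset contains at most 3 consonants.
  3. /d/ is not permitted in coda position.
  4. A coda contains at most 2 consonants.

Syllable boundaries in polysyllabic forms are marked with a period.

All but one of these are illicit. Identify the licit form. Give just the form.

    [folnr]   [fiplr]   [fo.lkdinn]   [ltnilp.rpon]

[folnr] — violates constraint 4: syllable 1 coda /lnr/ has 3 consonants (> 2) → illicit
[fiplr] — violates constraint 4: syllable 1 coda /plr/ has 3 consonants (> 2) → illicit
[fo.lkdinn] — σ1 onset /f/, coda /∅/ ok; σ2 onset /lkd/ (3C), coda /nn/ (2C) ok → licit
[ltnilp.rpon] — violates constraint 1: contains banned sequence /rp/ → illicit

[fo.lkdinn]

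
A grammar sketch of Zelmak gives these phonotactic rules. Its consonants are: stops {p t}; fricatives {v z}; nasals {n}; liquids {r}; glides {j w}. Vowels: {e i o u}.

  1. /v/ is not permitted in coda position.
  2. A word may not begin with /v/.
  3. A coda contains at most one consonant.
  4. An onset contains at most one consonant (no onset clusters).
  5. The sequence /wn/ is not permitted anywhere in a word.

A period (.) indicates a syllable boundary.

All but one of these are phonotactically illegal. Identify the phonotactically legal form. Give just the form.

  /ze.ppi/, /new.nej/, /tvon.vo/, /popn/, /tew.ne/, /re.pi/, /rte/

/ze.ppi/ — violates constraint 4: syllable 2 onset /pp/ has 2 consonants (> 1) → phonotactically illegal
/new.nej/ — violates constraint 5: contains banned sequence /wn/ → phonotactically illegal
/tvon.vo/ — violates constraint 4: syllable 1 onset /tv/ has 2 consonants (> 1) → phonotactically illegal
/popn/ — violates constraint 3: syllable 1 coda /pn/ has 2 consonants (> 1) → phonotactically illegal
/tew.ne/ — violates constraint 5: contains banned sequence /wn/ → phonotactically illegal
/re.pi/ — σ1 onset /r/, coda /∅/ ok; σ2 onset /p/, coda /∅/ ok → phonotactically legal
/rte/ — violates constraint 4: syllable 1 onset /rt/ has 2 consonants (> 1) → phonotactically illegal

/re.pi/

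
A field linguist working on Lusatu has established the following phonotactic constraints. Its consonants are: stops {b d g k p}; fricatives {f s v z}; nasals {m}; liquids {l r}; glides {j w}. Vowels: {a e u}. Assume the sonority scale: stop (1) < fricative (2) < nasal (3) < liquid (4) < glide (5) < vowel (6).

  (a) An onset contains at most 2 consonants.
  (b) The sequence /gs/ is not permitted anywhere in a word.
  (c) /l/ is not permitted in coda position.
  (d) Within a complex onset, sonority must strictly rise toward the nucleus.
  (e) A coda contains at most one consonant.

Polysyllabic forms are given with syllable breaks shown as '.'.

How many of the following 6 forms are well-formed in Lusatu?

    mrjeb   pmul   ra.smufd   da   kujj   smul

mrjeb — violates constraint (a): syllable 1 onset /mrj/ has 3 consonants (> 2) → ill-formed
pmul — violates constraint (c): syllable 1 coda contains /l/ → ill-formed
ra.smufd — violates constraint (e): syllable 2 coda /fd/ has 2 consonants (> 1) → ill-formed
da — σ1 onset /d/, coda /∅/ ok → well-formed
kujj — violates constraint (e): syllable 1 coda /jj/ has 2 consonants (> 1) → ill-formed
smul — violates constraint (c): syllable 1 coda contains /l/ → ill-formed
Well-formed: da → 1.

1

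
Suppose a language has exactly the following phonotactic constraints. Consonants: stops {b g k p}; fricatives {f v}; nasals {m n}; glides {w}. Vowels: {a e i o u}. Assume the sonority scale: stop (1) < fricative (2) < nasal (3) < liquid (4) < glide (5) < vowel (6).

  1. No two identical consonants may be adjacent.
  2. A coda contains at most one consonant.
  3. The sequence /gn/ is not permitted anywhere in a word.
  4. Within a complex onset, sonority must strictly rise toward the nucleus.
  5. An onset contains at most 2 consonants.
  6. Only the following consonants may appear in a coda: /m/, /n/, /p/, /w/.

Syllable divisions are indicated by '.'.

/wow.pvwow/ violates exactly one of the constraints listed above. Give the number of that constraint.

/wow.pvwow/: syllable 2 onset /pvw/ has 3 consonants (> 2).
This is a violation of constraint 5: "An onset contains at most 2 consonants."
The remaining constraints (1, 2, 3, 4, 6) are satisfied.

5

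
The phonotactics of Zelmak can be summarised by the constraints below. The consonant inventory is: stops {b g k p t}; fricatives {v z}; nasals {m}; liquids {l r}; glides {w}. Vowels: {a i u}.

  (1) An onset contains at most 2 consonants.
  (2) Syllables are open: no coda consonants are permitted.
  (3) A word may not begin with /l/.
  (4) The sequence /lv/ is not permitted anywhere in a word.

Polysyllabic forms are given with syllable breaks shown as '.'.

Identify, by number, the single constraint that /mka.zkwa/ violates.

/mka.zkwa/: syllable 2 onset /zkw/ has 3 consonants (> 2).
This is a violation of constraint 1: "An onset contains at most 2 consonants."
The remaining constraints (2, 3, 4) are satisfied.

1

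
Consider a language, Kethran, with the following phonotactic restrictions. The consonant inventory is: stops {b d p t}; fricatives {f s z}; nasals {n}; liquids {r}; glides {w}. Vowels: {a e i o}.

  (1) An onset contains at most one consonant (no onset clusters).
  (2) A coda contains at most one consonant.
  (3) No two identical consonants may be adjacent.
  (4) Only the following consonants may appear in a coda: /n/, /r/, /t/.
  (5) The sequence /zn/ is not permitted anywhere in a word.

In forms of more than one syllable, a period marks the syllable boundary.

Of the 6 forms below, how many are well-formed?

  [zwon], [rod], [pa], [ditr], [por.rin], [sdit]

1

[zwon] — violates constraint 1: syllable 1 onset /zw/ has 2 consonants (> 1) → ill-formed
[rod] — violates constraint 4: syllable 1 coda contains /d/, which is not a licensed coda consonant → ill-formed
[pa] — σ1 onset /p/, coda /∅/ ok → well-formed
[ditr] — violates constraint 2: syllable 1 coda /tr/ has 2 consonants (> 1) → ill-formed
[por.rin] — violates constraint 3: adjacent identical consonants /rr/ → ill-formed
[sdit] — violates constraint 1: syllable 1 onset /sd/ has 2 consonants (> 1) → ill-formed
Well-formed: [pa] → 1.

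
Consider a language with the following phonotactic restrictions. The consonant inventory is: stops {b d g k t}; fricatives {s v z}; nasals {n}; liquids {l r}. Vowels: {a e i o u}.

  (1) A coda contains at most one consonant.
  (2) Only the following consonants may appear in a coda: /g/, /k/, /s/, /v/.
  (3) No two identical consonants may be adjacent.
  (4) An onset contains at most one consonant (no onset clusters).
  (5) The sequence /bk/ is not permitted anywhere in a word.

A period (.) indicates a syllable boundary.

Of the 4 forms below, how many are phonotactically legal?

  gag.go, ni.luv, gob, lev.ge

gag.go — violates constraint 3: adjacent identical consonants /gg/ → phonotactically illegal
ni.luv — σ1 onset /n/, coda /∅/ ok; σ2 onset /l/, coda /v/ ok → phonotactically legal
gob — violates constraint 2: syllable 1 coda contains /b/, which is not a licensed coda consonant → phonotactically illegal
lev.ge — σ1 onset /l/, coda /v/ ok; σ2 onset /g/, coda /∅/ ok → phonotactically legal
Phonotactically legal: ni.luv, lev.ge → 2.

2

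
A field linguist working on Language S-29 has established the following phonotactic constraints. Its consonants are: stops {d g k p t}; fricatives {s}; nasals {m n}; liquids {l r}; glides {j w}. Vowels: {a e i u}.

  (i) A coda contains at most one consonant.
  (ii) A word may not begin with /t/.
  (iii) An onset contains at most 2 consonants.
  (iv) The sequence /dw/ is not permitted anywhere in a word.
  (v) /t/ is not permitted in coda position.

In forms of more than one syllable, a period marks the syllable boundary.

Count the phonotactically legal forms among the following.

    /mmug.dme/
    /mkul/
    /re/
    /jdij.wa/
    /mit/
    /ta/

4

/mmug.dme/ — σ1 onset /mm/ (2C), coda /g/ ok; σ2 onset /dm/ (2C), coda /∅/ ok → phonotactically legal
/mkul/ — σ1 onset /mk/ (2C), coda /l/ ok → phonotactically legal
/re/ — σ1 onset /r/, coda /∅/ ok → phonotactically legal
/jdij.wa/ — σ1 onset /jd/ (2C), coda /j/ ok; σ2 onset /w/, coda /∅/ ok → phonotactically legal
/mit/ — violates constraint (v): syllable 1 coda contains /t/ → phonotactically illegal
/ta/ — violates constraint (ii): word begins with /t/ → phonotactically illegal
Phonotactically legal: /mmug.dme/, /mkul/, /re/, /jdij.wa/ → 4.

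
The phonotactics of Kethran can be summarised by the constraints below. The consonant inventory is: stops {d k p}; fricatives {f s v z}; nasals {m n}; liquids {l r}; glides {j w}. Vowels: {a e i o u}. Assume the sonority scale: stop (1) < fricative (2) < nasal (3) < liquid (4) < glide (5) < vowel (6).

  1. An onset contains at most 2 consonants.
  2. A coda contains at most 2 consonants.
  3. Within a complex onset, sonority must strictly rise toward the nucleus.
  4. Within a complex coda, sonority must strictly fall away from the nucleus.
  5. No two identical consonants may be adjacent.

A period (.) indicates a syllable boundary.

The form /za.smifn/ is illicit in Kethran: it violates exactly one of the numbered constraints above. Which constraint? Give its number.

4

/za.smifn/: syllable 2 coda /fn/: /f/ (fricative, 2) → /n/ (nasal, 3) does not fall.
This is a violation of constraint 4: "Within a complex coda, sonority must strictly fall away from the nucleus."
The remaining constraints (1, 2, 3, 5) are satisfied.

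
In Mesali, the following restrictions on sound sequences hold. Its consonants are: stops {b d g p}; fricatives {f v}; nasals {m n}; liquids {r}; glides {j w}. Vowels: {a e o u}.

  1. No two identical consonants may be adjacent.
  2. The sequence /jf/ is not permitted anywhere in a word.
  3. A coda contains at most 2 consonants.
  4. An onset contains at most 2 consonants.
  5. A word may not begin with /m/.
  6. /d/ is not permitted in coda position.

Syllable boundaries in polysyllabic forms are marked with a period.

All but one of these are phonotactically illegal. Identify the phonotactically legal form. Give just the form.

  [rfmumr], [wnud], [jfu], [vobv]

[vobv]

[rfmumr] — violates constraint 4: syllable 1 onset /rfm/ has 3 consonants (> 2) → phonotactically illegal
[wnud] — violates constraint 6: syllable 1 coda contains /d/ → phonotactically illegal
[jfu] — violates constraint 2: contains banned sequence /jf/ → phonotactically illegal
[vobv] — σ1 onset /v/, coda /bv/ (2C) ok → phonotactically legal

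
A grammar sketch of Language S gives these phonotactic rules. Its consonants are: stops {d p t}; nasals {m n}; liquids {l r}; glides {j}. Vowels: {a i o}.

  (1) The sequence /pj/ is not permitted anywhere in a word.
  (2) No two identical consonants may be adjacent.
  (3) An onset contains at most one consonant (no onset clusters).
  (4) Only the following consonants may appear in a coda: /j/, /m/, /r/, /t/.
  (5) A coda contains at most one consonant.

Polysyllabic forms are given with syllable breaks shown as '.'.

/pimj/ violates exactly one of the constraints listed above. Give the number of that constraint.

/pimj/: syllable 1 coda /mj/ has 2 consonants (> 1).
This is a violation of constraint 5: "A coda contains at most one consonant."
The remaining constraints (1, 2, 3, 4) are satisfied.

5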